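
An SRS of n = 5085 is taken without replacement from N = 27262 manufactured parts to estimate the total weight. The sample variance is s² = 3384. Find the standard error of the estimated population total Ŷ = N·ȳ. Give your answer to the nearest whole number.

20059

Var(Ŷ) = N²·Var(ȳ) = N²·(1 − n/N)·s²/n.
f = 5085/27262 = 0.18652337; Var(ȳ) = 0.81347663·3384/5085 = 0.5413579.
Var(Ŷ) = 27262² · 0.5413579 = 4.023462 × 10^8.
SE(Ŷ) = √(4.023462 × 10^8) = 20059.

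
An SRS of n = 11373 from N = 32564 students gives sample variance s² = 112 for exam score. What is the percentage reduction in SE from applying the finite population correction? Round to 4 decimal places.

f = n/N = 11373/32564 = 0.34925071.
SE_no-fpc = √(s²/n) = 0.099236512; SE_fpc = √((1−f)s²/n) = 0.080053135.
Ratio = √(1−f) = 0.80669033. Reduction = 100·(1 − 0.80669033) = 19.3310%.

19.3310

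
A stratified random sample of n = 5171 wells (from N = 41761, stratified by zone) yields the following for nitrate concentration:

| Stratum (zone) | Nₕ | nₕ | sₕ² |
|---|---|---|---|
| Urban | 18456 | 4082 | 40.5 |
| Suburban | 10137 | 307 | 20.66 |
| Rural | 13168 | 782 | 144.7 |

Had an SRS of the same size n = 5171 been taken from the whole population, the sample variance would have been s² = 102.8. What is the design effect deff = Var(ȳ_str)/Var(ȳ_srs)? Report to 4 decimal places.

1.3009

Var(ȳ_str) = Σ Wₕ²(1−fₕ)sₕ²/nₕ with Wₕ = Nₕ/41761:
  Urban: (18456/41761)²·(1−4082/18456)·40.5/4082 = 0.0015092301
  Suburban: (10137/41761)²·(1−307/10137)·20.66/307 = 0.0038451486
  Rural: (13168/41761)²·(1−782/13168)·144.7/782 = 0.017304972
  → Var(ȳ_str) = 0.022659351.
Var(ȳ_srs) = (1 − 5171/41761)·102.8/5171 = 0.017418474.
deff = 0.022659351 / 0.017418474 = 1.3009.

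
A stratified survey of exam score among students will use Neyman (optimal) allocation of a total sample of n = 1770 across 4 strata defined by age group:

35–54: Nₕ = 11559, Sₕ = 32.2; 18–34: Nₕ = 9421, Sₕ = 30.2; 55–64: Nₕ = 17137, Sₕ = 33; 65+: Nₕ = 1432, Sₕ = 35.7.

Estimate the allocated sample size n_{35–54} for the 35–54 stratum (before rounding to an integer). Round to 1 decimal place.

517.4

Neyman allocation: nₕ = n·NₕSₕ / Σⱼ NⱼSⱼ.
Σ NⱼSⱼ = 11559·32.2 + 9421·30.2 + 17137·33 + 1432·35.7 = 1.2733574 × 10^6.
n_{35–54} = 1770·11559·32.2 / (1.2733574 × 10^6) = 517.4.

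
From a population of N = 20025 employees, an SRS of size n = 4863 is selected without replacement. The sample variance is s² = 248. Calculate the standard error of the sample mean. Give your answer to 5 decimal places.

0.19650

Under SRS without replacement, Var(ȳ) = (1 − f)·s²/n with f = n/N = 4863/20025 = 0.24284644.
Var(ȳ) = (1 − 0.24284644)·248/4863 = 0.75715356·0.050997327 = 0.038612807.
SE(ȳ) = √(0.038612807) = 0.19650.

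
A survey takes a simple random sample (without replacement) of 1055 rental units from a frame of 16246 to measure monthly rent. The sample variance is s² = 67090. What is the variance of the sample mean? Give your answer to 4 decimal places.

59.4628

Under SRS without replacement, Var(ȳ) = (1 − f)·s²/n with f = n/N = 1055/16246 = 0.06493906.
Var(ȳ) = (1 − 0.06493906)·67090/1055 = 0.93506094·63.592417 = 59.462785.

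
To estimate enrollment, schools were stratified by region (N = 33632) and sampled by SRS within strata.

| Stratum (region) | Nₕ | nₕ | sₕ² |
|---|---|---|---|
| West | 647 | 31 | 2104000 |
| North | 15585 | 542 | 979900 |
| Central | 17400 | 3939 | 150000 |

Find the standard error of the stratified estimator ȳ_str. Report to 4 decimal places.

20.1626

Var(ȳ_str) = Σₕ Wₕ²(1 − fₕ)sₕ²/nₕ with Wₕ = Nₕ/N, N = 33632.
West: Wₕ = 0.01923763; term = 0.01923763²·(1 − 0.04791345)·2104000/31 = 23.914629.
North: Wₕ = 0.46339795; term = 0.46339795²·(1 − 0.03477703)·979900/542 = 374.7299.
Central: Wₕ = 0.51736441; term = 0.51736441²·(1 − 0.22637931)·150000/3939 = 7.8854496.
Sum = 406.52998.
SE = √(406.52998) = 20.1626.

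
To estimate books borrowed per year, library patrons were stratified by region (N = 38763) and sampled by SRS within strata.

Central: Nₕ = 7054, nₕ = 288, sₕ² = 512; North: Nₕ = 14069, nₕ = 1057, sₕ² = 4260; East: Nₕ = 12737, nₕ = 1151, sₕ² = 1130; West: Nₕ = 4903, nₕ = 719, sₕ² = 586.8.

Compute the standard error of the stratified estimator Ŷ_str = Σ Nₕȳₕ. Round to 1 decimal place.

31373.2

Var(Ŷ_str) = Σₕ Nₕ²(1 − fₕ)sₕ²/nₕ.
Central: 7054²·(1 − 288/7054)·512/288 = 8.4848647 × 10^7.
North: 14069²·(1 − 1057/14069)·4260/1057 = 7.3780551 × 10^8.
East: 12737²·(1 − 1151/12737)·1130/1151 = 1.4487845 × 10^8.
West: 4903²·(1 − 719/4903)·586.8/719 = 1.6742287 × 10^7.
Sum = 9.8427489 × 10^8.
SE = √(9.8427489 × 10^8) = 31373.2.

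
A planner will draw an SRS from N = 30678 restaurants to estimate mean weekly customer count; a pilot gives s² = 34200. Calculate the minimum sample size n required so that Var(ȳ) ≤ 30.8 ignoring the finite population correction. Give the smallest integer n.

Without fpc, n₀ = s²/D = 34200/30.8 = 1110.3896.
Rounding up, n = 1111.

1111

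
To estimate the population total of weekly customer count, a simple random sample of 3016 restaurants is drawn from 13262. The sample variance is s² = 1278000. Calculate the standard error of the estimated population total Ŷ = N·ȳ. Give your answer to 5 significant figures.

239960

Var(Ŷ) = N²·Var(ȳ) = N²·(1 − n/N)·s²/n.
f = 3016/13262 = 0.22741668; Var(ȳ) = 0.77258332·1278000/3016 = 327.3745.
Var(Ŷ) = 13262² · 327.3745 = 5.7578838 × 10^10.
SE(Ŷ) = √(5.7578838 × 10^10) = 239960.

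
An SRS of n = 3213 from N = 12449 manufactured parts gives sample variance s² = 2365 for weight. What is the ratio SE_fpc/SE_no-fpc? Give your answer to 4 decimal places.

0.8613

f = n/N = 3213/12449 = 0.25809302.
SE_no-fpc = √(s²/n) = 0.85794651; SE_fpc = √((1−f)s²/n) = 0.73898383.
Ratio = √(1−f) = 0.86134022.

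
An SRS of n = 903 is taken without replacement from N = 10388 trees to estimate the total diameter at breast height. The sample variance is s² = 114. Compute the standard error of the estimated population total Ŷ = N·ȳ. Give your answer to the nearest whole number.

3527

Var(Ŷ) = N²·Var(ȳ) = N²·(1 − n/N)·s²/n.
f = 903/10388 = 0.08692722; Var(ȳ) = 0.91307278·114/903 = 0.11527165.
Var(Ŷ) = 10388² · 0.11527165 = 1.2439026 × 10^7.
SE(Ŷ) = √(1.2439026 × 10^7) = 3527.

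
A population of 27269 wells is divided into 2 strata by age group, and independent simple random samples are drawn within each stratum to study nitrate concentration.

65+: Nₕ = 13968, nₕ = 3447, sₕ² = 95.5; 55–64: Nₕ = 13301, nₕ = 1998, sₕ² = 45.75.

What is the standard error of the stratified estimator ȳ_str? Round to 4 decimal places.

Var(ȳ_str) = Σₕ Wₕ²(1 − fₕ)sₕ²/nₕ with Wₕ = Nₕ/N, N = 27269.
65+: Wₕ = 0.51223000; term = 0.51223000²·(1 − 0.24677835)·95.5/3447 = 0.0054753881.
55–64: Wₕ = 0.48777000; term = 0.48777000²·(1 − 0.15021427)·45.75/1998 = 0.004629512.
Sum = 0.0101049.
SE = √(0.0101049) = 0.1005.

0.1005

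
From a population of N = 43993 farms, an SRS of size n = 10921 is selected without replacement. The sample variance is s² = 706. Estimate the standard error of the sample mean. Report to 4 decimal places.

0.2204

Under SRS without replacement, Var(ȳ) = (1 − f)·s²/n with f = n/N = 10921/43993 = 0.24824404.
Var(ȳ) = (1 − 0.24824404)·706/10921 = 0.75175596·0.064646095 = 0.048598087.
SE(ȳ) = √(0.048598087) = 0.2204.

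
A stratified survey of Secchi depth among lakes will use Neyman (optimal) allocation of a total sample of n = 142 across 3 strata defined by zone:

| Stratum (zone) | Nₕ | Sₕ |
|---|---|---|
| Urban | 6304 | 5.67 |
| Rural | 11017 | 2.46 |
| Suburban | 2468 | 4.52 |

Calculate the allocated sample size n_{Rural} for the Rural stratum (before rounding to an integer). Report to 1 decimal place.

Neyman allocation: nₕ = n·NₕSₕ / Σⱼ NⱼSⱼ.
Σ NⱼSⱼ = 6304·5.67 + 11017·2.46 + 2468·4.52 = 74000.86.
n_{Rural} = 142·11017·2.46 / 74000.86 = 52.0.

52.0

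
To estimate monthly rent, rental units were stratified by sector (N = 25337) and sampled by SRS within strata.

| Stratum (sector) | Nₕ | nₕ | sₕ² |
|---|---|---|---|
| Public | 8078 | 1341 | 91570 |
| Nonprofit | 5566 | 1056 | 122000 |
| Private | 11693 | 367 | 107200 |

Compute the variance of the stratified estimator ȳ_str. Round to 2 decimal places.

Var(ȳ_str) = Σₕ Wₕ²(1 − fₕ)sₕ²/nₕ with Wₕ = Nₕ/N, N = 25337.
Public: Wₕ = 0.31882228; term = 0.31882228²·(1 − 0.16600644)·91570/1341 = 5.7887454.
Nonprofit: Wₕ = 0.21967873; term = 0.21967873²·(1 − 0.18972332)·122000/1056 = 4.517574.
Private: Wₕ = 0.46149899; term = 0.46149899²·(1 − 0.03138630)·107200/367 = 60.258851.
Sum = 70.56517.

70.57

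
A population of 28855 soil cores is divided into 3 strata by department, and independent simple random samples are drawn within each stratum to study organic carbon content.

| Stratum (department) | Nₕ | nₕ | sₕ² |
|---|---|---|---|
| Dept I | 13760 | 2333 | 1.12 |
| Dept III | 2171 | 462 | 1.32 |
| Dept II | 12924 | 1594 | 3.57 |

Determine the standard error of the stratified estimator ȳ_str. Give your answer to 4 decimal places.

Var(ȳ_str) = Σₕ Wₕ²(1 − fₕ)sₕ²/nₕ with Wₕ = Nₕ/N, N = 28855.
Dept I: Wₕ = 0.47686709; term = 0.47686709²·(1 − 0.16954942)·1.12/2333 = 9.065918 × 10^-5.
Dept III: Wₕ = 0.07523826; term = 0.07523826²·(1 − 0.21280516)·1.32/462 = 1.2731855 × 10^-5.
Dept II: Wₕ = 0.44789465; term = 0.44789465²·(1 − 0.12333643)·3.57/1594 = 3.9388061 × 10^-4.
Sum = 4.9727165 × 10^-4.
SE = √(4.9727165 × 10^-4) = 0.0223.

0.0223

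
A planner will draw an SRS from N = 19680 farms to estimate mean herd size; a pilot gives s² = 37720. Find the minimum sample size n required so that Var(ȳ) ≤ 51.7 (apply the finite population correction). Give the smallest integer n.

704

Without fpc, n₀ = s²/D = 37720/51.7 = 729.5938.
With fpc, (1 − n/N)·s²/n ≤ D requires n ≥ n₀/(1 + n₀/N) = 729.5938/(1 + 729.5938/19680) = 703.5126.
Rounding up, n = 704.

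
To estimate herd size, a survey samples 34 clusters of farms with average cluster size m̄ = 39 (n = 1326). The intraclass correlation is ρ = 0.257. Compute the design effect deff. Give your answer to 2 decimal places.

10.77

deff = 1 + (39 − 1)·0.257 = 1 + 9.766 = 10.766.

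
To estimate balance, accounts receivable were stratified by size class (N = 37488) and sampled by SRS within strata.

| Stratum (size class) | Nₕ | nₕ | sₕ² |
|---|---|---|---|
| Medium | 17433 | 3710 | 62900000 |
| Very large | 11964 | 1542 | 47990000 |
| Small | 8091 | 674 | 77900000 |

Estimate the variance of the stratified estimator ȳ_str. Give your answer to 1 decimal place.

Var(ȳ_str) = Σₕ Wₕ²(1 − fₕ)sₕ²/nₕ with Wₕ = Nₕ/N, N = 37488.
Medium: Wₕ = 0.46502881; term = 0.46502881²·(1 − 0.21281478)·62900000/3710 = 2886.1134.
Very large: Wₕ = 0.31914213; term = 0.31914213²·(1 − 0.12888666)·47990000/1542 = 2761.2727.
Small: Wₕ = 0.21582907; term = 0.21582907²·(1 − 0.08330243)·77900000/674 = 4935.413.
Sum = 10582.799.

10582.8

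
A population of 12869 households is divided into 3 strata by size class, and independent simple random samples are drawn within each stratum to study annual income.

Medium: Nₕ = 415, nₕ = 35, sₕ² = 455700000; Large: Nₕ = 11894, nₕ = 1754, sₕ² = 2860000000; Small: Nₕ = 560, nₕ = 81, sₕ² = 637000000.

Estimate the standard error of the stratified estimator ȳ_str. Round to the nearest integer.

Var(ȳ_str) = Σₕ Wₕ²(1 − fₕ)sₕ²/nₕ with Wₕ = Nₕ/N, N = 12869.
Medium: Wₕ = 0.03224804; term = 0.03224804²·(1 − 0.08433735)·455700000/35 = 12398.041.
Large: Wₕ = 0.92423654; term = 0.92423654²·(1 − 0.14746931)·2860000000/1754 = 1.1874429 × 10^6.
Small: Wₕ = 0.04351542; term = 0.04351542²·(1 − 0.14464286)·637000000/81 = 12737.622.
Sum = 1.2125786 × 10^6.
SE = √(1.2125786 × 10^6) = 1101.

1101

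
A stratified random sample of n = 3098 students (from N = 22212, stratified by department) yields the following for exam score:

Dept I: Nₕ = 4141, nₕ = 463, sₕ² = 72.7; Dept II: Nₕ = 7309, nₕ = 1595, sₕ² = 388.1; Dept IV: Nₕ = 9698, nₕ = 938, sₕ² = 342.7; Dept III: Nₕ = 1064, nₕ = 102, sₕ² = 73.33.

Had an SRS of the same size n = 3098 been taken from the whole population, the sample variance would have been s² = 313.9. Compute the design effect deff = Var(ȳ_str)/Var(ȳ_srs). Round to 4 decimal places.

Var(ȳ_str) = Σ Wₕ²(1−fₕ)sₕ²/nₕ with Wₕ = Nₕ/22212:
  Dept I: (4141/22212)²·(1−463/4141)·72.7/463 = 0.0048472458
  Dept II: (7309/22212)²·(1−1595/7309)·388.1/1595 = 0.020597088
  Dept IV: (9698/22212)²·(1−938/9698)·342.7/938 = 0.062910368
  Dept III: (1064/22212)²·(1−102/1064)·73.33/102 = 0.0014914987
  → Var(ȳ_str) = 0.089846201.
Var(ȳ_srs) = (1 − 3098/22212)·313.9/3098 = 0.087191434.
deff = 0.089846201 / 0.087191434 = 1.0304.

1.0304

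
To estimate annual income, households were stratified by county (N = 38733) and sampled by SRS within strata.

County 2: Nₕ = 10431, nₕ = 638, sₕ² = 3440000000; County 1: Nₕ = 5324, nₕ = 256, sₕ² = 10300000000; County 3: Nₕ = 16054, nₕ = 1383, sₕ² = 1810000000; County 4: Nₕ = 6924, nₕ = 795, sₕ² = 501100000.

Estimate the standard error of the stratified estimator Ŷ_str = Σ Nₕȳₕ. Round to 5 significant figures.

4.4400 × 10^7

Var(Ŷ_str) = Σₕ Nₕ²(1 − fₕ)sₕ²/nₕ.
County 2: 10431²·(1 − 638/10431)·3440000000/638 = 5.5078165 × 10^14.
County 1: 5324²·(1 − 256/5324)·10300000000/256 = 1.0856052 × 10^15.
County 3: 16054²·(1 − 1383/16054)·1810000000/1383 = 3.0824736 × 10^14.
County 4: 6924²·(1 − 795/6924)·501100000/795 = 2.6748779 × 10^13.
Sum = 1.971383 × 10^15.
SE = √(1.971383 × 10^15) = 4.4400 × 10^7.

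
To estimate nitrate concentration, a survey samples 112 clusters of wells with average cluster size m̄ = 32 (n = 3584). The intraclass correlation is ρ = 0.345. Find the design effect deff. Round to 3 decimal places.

11.695

deff = 1 + (32 − 1)·0.345 = 1 + 10.695 = 11.695.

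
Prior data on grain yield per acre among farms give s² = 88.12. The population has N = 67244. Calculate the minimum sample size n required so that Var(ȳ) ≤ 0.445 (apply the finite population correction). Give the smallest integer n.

198

Without fpc, n₀ = s²/D = 88.12/0.445 = 198.0225.
With fpc, (1 − n/N)·s²/n ≤ D requires n ≥ n₀/(1 + n₀/N) = 198.0225/(1 + 198.0225/67244) = 197.4411.
Rounding up, n = 198.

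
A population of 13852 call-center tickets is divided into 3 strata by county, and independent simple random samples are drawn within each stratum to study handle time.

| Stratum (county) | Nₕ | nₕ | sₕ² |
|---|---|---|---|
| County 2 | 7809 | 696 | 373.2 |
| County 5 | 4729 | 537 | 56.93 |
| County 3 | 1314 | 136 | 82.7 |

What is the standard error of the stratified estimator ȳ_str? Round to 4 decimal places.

Var(ȳ_str) = Σₕ Wₕ²(1 − fₕ)sₕ²/nₕ with Wₕ = Nₕ/N, N = 13852.
County 2: Wₕ = 0.56374531; term = 0.56374531²·(1 − 0.08912793)·373.2/696 = 0.15522285.
County 5: Wₕ = 0.34139474; term = 0.34139474²·(1 − 0.11355466)·56.93/537 = 0.010952986.
County 3: Wₕ = 0.09485995; term = 0.09485995²·(1 − 0.10350076)·82.7/136 = 0.0049054888.
Sum = 0.17108132.
SE = √(0.17108132) = 0.4136.

0.4136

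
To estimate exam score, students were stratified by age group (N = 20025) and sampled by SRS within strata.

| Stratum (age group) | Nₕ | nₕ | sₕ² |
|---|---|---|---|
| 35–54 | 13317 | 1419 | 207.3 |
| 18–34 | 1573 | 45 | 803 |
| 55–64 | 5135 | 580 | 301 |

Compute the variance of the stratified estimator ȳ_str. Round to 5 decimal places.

Var(ȳ_str) = Σₕ Wₕ²(1 − fₕ)sₕ²/nₕ with Wₕ = Nₕ/N, N = 20025.
35–54: Wₕ = 0.66501873; term = 0.66501873²·(1 − 0.10655553)·207.3/1419 = 0.057723442.
18–34: Wₕ = 0.07855181; term = 0.07855181²·(1 − 0.02860776)·803/45 = 0.10695721.
55–64: Wₕ = 0.25642946; term = 0.25642946²·(1 − 0.11295034)·301/580 = 0.030270687.
Sum = 0.19495134.

0.19495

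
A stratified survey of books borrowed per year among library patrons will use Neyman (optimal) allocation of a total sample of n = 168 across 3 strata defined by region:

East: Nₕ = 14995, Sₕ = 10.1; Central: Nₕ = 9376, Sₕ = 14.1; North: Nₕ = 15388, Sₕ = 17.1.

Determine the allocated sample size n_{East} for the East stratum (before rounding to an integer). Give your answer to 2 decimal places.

Neyman allocation: nₕ = n·NₕSₕ / Σⱼ NⱼSⱼ.
Σ NⱼSⱼ = 14995·10.1 + 9376·14.1 + 15388·17.1 = 546785.9.
n_{East} = 168·14995·10.1 / 546785.9 = 46.53.

46.53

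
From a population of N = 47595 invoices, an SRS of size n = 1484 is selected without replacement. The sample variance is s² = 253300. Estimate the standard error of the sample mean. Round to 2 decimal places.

Under SRS without replacement, Var(ȳ) = (1 − f)·s²/n with f = n/N = 1484/47595 = 0.03117975.
Var(ȳ) = (1 − 0.03117975)·253300/1484 = 0.96882025·170.68733 = 165.36534.
SE(ȳ) = √(165.36534) = 12.86.

12.86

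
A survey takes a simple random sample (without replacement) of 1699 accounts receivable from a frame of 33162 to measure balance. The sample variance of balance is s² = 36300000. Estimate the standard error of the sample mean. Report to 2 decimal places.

142.38

Under SRS without replacement, Var(ȳ) = (1 − f)·s²/n with f = n/N = 1699/33162 = 0.05123334.
Var(ȳ) = (1 − 0.05123334)·36300000/1699 = 0.94876666·21365.509 = 20270.883.
SE(ȳ) = √(20270.883) = 142.38.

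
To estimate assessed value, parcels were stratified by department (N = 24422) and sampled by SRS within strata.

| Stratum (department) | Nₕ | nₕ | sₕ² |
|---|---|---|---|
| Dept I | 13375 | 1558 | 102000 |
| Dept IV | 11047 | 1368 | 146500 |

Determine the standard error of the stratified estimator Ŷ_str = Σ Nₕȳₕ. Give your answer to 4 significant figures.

Var(Ŷ_str) = Σₕ Nₕ²(1 − fₕ)sₕ²/nₕ.
Dept I: 13375²·(1 − 1558/13375)·102000/1558 = 1.034746 × 10^10.
Dept IV: 11047²·(1 − 1368/11047)·146500/1368 = 1.1450551 × 10^10.
Sum = 2.1798011 × 10^10.
SE = √(2.1798011 × 10^10) = 147600.

147600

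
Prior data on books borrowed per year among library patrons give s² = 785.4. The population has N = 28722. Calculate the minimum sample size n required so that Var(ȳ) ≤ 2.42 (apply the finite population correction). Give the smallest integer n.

321

Without fpc, n₀ = s²/D = 785.4/2.42 = 324.5455.
With fpc, (1 − n/N)·s²/n ≤ D requires n ≥ n₀/(1 + n₀/N) = 324.5455/(1 + 324.5455/28722) = 320.9193.
Rounding up, n = 321.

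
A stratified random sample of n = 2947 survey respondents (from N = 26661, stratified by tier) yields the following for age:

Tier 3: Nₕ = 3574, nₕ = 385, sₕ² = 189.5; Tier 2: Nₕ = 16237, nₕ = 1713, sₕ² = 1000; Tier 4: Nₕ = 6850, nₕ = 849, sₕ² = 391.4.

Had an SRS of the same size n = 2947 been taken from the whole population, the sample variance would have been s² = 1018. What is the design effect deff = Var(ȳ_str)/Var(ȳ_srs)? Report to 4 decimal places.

Var(ȳ_str) = Σ Wₕ²(1−fₕ)sₕ²/nₕ with Wₕ = Nₕ/26661:
  Tier 3: (3574/26661)²·(1−385/3574)·189.5/385 = 0.0078923199
  Tier 2: (16237/26661)²·(1−1713/16237)·1000/1713 = 0.19367867
  Tier 4: (6850/26661)²·(1−849/6850)·391.4/849 = 0.026660879
  → Var(ȳ_str) = 0.22823187.
Var(ȳ_srs) = (1 − 2947/26661)·1018/2947 = 0.30725292.
deff = 0.22823187 / 0.30725292 = 0.7428.

0.7428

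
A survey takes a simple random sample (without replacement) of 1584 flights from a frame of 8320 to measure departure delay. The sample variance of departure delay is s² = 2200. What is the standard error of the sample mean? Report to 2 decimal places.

1.06

Under SRS without replacement, Var(ȳ) = (1 − f)·s²/n with f = n/N = 1584/8320 = 0.19038462.
Var(ȳ) = (1 − 0.19038462)·2200/1584 = 0.80961538·1.3888889 = 1.1244658.
SE(ȳ) = √(1.1244658) = 1.06.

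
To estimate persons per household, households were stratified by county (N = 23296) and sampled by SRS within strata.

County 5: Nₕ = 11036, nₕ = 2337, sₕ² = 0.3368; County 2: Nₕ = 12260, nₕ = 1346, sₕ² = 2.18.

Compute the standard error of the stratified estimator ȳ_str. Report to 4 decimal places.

0.0206

Var(ȳ_str) = Σₕ Wₕ²(1 − fₕ)sₕ²/nₕ with Wₕ = Nₕ/N, N = 23296.
County 5: Wₕ = 0.47372940; term = 0.47372940²·(1 − 0.21176151)·0.3368/2337 = 2.549363 × 10^-5.
County 2: Wₕ = 0.52627060; term = 0.52627060²·(1 − 0.10978793)·2.18/1346 = 3.9932191 × 10^-4.
Sum = 4.2481554 × 10^-4.
SE = √(4.2481554 × 10^-4) = 0.0206.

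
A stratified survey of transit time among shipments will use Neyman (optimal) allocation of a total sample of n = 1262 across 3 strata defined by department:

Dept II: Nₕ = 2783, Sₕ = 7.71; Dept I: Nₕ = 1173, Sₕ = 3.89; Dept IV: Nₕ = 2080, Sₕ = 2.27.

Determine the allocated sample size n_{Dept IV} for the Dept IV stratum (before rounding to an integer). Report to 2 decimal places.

Neyman allocation: nₕ = n·NₕSₕ / Σⱼ NⱼSⱼ.
Σ NⱼSⱼ = 2783·7.71 + 1173·3.89 + 2080·2.27 = 30741.5.
n_{Dept IV} = 1262·2080·2.27 / 30741.5 = 193.83.

193.83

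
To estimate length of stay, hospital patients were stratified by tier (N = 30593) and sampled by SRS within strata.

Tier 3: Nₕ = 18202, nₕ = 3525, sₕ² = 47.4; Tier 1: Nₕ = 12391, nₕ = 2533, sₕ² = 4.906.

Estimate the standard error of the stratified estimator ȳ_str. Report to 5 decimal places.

Var(ȳ_str) = Σₕ Wₕ²(1 − fₕ)sₕ²/nₕ with Wₕ = Nₕ/N, N = 30593.
Tier 3: Wₕ = 0.59497271; term = 0.59497271²·(1 − 0.19366004)·47.4/3525 = 0.0038382344.
Tier 1: Wₕ = 0.40502729; term = 0.40502729²·(1 − 0.20442256)·4.906/2533 = 2.527804 × 10^-4.
Sum = 0.0040910148.
SE = √(0.0040910148) = 0.06396.

0.06396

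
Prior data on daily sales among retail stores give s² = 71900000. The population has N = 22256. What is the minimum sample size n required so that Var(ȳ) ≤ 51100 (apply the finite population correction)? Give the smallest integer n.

1324

Without fpc, n₀ = s²/D = 71900000/51100 = 1407.0450.
With fpc, (1 − n/N)·s²/n ≤ D requires n ≥ n₀/(1 + n₀/N) = 1407.0450/(1 + 1407.0450/22256) = 1323.3797.
Rounding up, n = 1324.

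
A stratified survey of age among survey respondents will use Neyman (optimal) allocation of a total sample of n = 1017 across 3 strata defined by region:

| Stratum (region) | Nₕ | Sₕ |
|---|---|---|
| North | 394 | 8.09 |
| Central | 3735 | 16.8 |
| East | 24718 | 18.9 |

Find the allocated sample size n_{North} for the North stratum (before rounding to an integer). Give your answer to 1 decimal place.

6.1

Neyman allocation: nₕ = n·NₕSₕ / Σⱼ NⱼSⱼ.
Σ NⱼSⱼ = 394·8.09 + 3735·16.8 + 24718·18.9 = 533105.66.
n_{North} = 1017·394·8.09 / 533105.66 = 6.1.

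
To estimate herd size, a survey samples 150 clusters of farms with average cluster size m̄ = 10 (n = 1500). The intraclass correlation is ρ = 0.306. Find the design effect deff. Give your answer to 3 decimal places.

deff = 1 + (10 − 1)·0.306 = 1 + 2.754 = 3.754.

3.754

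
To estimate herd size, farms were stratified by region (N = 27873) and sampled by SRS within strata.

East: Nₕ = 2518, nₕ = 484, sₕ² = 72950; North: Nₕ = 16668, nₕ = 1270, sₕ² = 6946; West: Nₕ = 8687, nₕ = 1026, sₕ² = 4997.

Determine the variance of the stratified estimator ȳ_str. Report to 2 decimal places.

3.22

Var(ȳ_str) = Σₕ Wₕ²(1 − fₕ)sₕ²/nₕ with Wₕ = Nₕ/N, N = 27873.
East: Wₕ = 0.09033832; term = 0.09033832²·(1 − 0.19221604)·72950/484 = 0.99361738.
North: Wₕ = 0.59799806; term = 0.59799806²·(1 − 0.07619390)·6946/1270 = 1.8068056.
West: Wₕ = 0.31166362; term = 0.31166362²·(1 − 0.11810752)·4997/1026 = 0.41720533.
Sum = 3.2176283.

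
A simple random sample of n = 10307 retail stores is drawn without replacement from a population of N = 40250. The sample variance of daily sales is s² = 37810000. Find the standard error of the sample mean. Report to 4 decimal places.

52.2398

Under SRS without replacement, Var(ȳ) = (1 − f)·s²/n with f = n/N = 10307/40250 = 0.25607453.
Var(ȳ) = (1 − 0.25607453)·37810000/10307 = 0.74392547·3668.3807 = 2729.0018.
SE(ȳ) = √(2729.0018) = 52.2398.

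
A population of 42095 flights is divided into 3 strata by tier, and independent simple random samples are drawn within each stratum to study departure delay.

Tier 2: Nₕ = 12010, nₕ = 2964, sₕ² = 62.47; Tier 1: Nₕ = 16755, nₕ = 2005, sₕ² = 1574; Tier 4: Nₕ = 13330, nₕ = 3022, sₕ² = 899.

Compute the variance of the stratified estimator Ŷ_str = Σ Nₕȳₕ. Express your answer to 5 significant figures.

2.3718 × 10^8

Var(Ŷ_str) = Σₕ Nₕ²(1 − fₕ)sₕ²/nₕ.
Tier 2: 12010²·(1 − 2964/12010)·62.47/2964 = 2.2897755 × 10^6.
Tier 1: 16755²·(1 − 2005/16755)·1574/2005 = 1.940112 × 10^8.
Tier 4: 13330²·(1 − 3022/13330)·899/3022 = 4.0876132 × 10^7.
Sum = 2.3717711 × 10^8.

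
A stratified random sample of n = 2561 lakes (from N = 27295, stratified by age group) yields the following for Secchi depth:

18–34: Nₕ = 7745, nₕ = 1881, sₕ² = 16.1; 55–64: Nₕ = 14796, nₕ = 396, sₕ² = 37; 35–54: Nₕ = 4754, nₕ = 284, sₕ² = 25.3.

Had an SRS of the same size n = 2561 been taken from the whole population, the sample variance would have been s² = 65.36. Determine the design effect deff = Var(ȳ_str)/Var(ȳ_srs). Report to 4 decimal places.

Var(ȳ_str) = Σ Wₕ²(1−fₕ)sₕ²/nₕ with Wₕ = Nₕ/27295:
  18–34: (7745/27295)²·(1−1881/7745)·16.1/1881 = 5.217786 × 10^-4
  55–64: (14796/27295)²·(1−396/14796)·37/396 = 0.026720658
  35–54: (4754/27295)²·(1−284/4754)·25.3/284 = 0.0025409884
  → Var(ȳ_str) = 0.029783425.
Var(ȳ_srs) = (1 − 2561/27295)·65.36/2561 = 0.023126703.
deff = 0.029783425 / 0.023126703 = 1.2878.

1.2878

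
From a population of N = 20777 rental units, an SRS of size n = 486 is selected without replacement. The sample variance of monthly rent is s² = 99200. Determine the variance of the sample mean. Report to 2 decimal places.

199.34

Under SRS without replacement, Var(ȳ) = (1 − f)·s²/n with f = n/N = 486/20777 = 0.02339125.
Var(ȳ) = (1 − 0.02339125)·99200/486 = 0.97660875·204.11523 = 199.34072.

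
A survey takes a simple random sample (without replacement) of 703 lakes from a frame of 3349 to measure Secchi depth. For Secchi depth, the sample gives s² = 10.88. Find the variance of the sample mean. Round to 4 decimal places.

Under SRS without replacement, Var(ȳ) = (1 − f)·s²/n with f = n/N = 703/3349 = 0.20991341.
Var(ȳ) = (1 − 0.20991341)·10.88/703 = 0.79008659·0.015476529 = 0.012227798.

0.0122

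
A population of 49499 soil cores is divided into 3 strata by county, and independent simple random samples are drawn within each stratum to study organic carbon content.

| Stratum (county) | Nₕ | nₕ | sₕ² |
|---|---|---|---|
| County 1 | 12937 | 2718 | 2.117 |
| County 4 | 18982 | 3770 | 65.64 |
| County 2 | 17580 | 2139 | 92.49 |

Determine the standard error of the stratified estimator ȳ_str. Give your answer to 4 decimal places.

0.0830

Var(ȳ_str) = Σₕ Wₕ²(1 − fₕ)sₕ²/nₕ with Wₕ = Nₕ/N, N = 49499.
County 1: Wₕ = 0.26135882; term = 0.26135882²·(1 − 0.21009508)·2.117/2718 = 4.202624 × 10^-5.
County 4: Wₕ = 0.38348249; term = 0.38348249²·(1 − 0.19860921)·65.64/3770 = 0.0020519306.
County 2: Wₕ = 0.35515869; term = 0.35515869²·(1 − 0.12167235)·92.49/2139 = 0.0047905507.
Sum = 0.0068845075.
SE = √(0.0068845075) = 0.0830.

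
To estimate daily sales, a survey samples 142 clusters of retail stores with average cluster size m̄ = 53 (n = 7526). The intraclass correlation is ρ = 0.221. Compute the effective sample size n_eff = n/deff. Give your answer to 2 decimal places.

602.47

deff = 1 + (53 − 1)·0.221 = 1 + 11.492 = 12.492.
n_eff = 7526 / 12.492 = 602.47.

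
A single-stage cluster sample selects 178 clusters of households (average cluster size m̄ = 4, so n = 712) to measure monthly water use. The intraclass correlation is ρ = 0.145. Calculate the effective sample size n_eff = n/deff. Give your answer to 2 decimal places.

deff = 1 + (4 − 1)·0.145 = 1 + 0.435 = 1.435.
n_eff = 712 / 1.435 = 496.17.

496.17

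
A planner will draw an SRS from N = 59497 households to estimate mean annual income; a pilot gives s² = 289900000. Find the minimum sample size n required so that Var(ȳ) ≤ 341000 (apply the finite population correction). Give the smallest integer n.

Without fpc, n₀ = s²/D = 289900000/341000 = 850.1466.
With fpc, (1 − n/N)·s²/n ≤ D requires n ≥ n₀/(1 + n₀/N) = 850.1466/(1 + 850.1466/59497) = 838.1701.
Rounding up, n = 839.

839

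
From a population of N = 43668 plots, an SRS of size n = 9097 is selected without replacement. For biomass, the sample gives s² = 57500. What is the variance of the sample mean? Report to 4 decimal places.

Under SRS without replacement, Var(ȳ) = (1 − f)·s²/n with f = n/N = 9097/43668 = 0.20832188.
Var(ȳ) = (1 − 0.20832188)·57500/9097 = 0.79167812·6.3207651 = 5.0040114.

5.0040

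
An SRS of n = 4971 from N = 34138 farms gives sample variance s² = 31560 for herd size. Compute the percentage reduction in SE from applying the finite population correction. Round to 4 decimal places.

f = n/N = 4971/34138 = 0.14561486.
SE_no-fpc = √(s²/n) = 2.5196871; SE_fpc = √((1−f)s²/n) = 2.3290213.
Ratio = √(1−f) = 0.92432956. Reduction = 100·(1 − 0.92432956) = 7.5670%.

7.5670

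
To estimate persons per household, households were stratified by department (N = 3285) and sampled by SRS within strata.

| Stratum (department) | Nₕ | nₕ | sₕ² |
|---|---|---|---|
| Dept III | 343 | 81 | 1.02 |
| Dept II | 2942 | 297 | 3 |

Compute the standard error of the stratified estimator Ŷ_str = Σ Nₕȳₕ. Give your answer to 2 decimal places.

Var(Ŷ_str) = Σₕ Nₕ²(1 − fₕ)sₕ²/nₕ.
Dept III: 343²·(1 − 81/343)·1.02/81 = 1131.6459.
Dept II: 2942²·(1 − 297/2942)·3/297 = 78601.919.
Sum = 79733.565.
SE = √(79733.565) = 282.37.

282.37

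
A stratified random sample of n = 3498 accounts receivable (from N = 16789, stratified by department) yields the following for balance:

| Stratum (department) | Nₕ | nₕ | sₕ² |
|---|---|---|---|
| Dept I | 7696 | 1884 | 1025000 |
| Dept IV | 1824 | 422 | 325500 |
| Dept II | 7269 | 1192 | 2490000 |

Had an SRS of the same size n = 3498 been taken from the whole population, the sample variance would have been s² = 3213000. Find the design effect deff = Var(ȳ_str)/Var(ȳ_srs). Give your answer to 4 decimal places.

0.5786

Var(ȳ_str) = Σ Wₕ²(1−fₕ)sₕ²/nₕ with Wₕ = Nₕ/16789:
  Dept I: (7696/16789)²·(1−1884/7696)·1025000/1884 = 86.33442
  Dept IV: (1824/16789)²·(1−422/1824)·325500/422 = 6.9978033
  Dept II: (7269/16789)²·(1−1192/7269)·2490000/1192 = 327.36884
  → Var(ȳ_str) = 420.70106.
Var(ȳ_srs) = (1 − 3498/16789)·3213000/3498 = 727.14957.
deff = 420.70106 / 727.14957 = 0.5786.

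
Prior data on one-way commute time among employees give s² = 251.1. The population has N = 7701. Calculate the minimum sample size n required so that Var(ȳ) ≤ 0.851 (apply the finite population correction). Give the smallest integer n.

Without fpc, n₀ = s²/D = 251.1/0.851 = 295.0646.
With fpc, (1 − n/N)·s²/n ≤ D requires n ≥ n₀/(1 + n₀/N) = 295.0646/(1 + 295.0646/7701) = 284.1764.
Rounding up, n = 285.

285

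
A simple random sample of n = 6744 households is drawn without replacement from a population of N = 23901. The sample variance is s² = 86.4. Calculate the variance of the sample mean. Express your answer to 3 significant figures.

Under SRS without replacement, Var(ȳ) = (1 − f)·s²/n with f = n/N = 6744/23901 = 0.28216393.
Var(ȳ) = (1 − 0.28216393)·86.4/6744 = 0.71783607·0.012811388 = 0.0091964764.

0.00920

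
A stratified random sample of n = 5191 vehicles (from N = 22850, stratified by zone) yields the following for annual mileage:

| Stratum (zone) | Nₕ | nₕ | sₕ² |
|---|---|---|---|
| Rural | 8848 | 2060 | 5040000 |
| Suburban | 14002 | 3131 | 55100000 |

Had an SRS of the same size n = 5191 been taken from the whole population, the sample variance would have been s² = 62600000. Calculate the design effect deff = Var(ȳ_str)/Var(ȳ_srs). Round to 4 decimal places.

0.5807

Var(ȳ_str) = Σ Wₕ²(1−fₕ)sₕ²/nₕ with Wₕ = Nₕ/22850:
  Rural: (8848/22850)²·(1−2060/8848)·5040000/2060 = 281.43484
  Suburban: (14002/22850)²·(1−3131/14002)·55100000/3131 = 5130.4527
  → Var(ȳ_str) = 5411.8875.
Var(ȳ_srs) = (1 − 5191/22850)·62600000/5191 = 9319.7273.
deff = 5411.8875 / 9319.7273 = 0.5807.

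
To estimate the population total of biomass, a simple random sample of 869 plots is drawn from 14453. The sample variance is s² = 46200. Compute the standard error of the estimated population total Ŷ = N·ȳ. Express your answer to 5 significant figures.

Var(Ŷ) = N²·Var(ȳ) = N²·(1 − n/N)·s²/n.
f = 869/14453 = 0.06012593; Var(ȳ) = 0.93987407·46200/869 = 49.967989.
Var(Ŷ) = 14453² · 49.967989 = 1.0437774 × 10^10.
SE(Ŷ) = √(1.0437774 × 10^10) = 102170.

102170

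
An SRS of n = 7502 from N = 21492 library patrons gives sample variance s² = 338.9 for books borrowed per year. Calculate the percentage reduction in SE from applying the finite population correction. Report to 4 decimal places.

19.3192

f = n/N = 7502/21492 = 0.34906012.
SE_no-fpc = √(s²/n) = 0.21254322; SE_fpc = √((1−f)s²/n) = 0.17148167.
Ratio = √(1−f) = 0.80680846. Reduction = 100·(1 − 0.80680846) = 19.3192%.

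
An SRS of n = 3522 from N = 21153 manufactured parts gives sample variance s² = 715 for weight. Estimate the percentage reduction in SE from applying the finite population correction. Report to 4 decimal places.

8.7038

f = n/N = 3522/21153 = 0.16650121.
SE_no-fpc = √(s²/n) = 0.45056593; SE_fpc = √((1−f)s²/n) = 0.41134937.
Ratio = √(1−f) = 0.91296155. Reduction = 100·(1 − 0.91296155) = 8.7038%.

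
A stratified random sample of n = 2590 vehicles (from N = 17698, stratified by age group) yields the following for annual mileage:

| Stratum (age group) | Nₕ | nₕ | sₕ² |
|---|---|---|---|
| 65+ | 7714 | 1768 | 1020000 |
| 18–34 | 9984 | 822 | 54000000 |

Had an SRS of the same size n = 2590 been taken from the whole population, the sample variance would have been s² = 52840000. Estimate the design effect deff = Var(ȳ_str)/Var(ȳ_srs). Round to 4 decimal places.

1.1064

Var(ȳ_str) = Σ Wₕ²(1−fₕ)sₕ²/nₕ with Wₕ = Nₕ/17698:
  65+: (7714/17698)²·(1−1768/7714)·1020000/1768 = 84.483922
  18–34: (9984/17698)²·(1−822/9984)·54000000/822 = 19185.292
  → Var(ȳ_str) = 19269.776.
Var(ȳ_srs) = (1 − 2590/17698)·52840000/2590 = 17415.896.
deff = 19269.776 / 17415.896 = 1.1064.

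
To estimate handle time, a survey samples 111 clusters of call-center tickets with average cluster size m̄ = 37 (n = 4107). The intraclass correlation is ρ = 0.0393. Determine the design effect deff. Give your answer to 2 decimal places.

deff = 1 + (37 − 1)·0.0393 = 1 + 1.4148 = 2.4148.

2.41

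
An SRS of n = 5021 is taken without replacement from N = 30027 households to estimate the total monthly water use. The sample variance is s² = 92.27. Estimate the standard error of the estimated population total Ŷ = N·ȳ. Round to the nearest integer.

Var(Ŷ) = N²·Var(ȳ) = N²·(1 − n/N)·s²/n.
f = 5021/30027 = 0.16721617; Var(ȳ) = 0.83278383·92.27/5021 = 0.015303916.
Var(Ŷ) = 30027² · 0.015303916 = 1.3798328 × 10^7.
SE(Ŷ) = √(1.3798328 × 10^7) = 3715.

3715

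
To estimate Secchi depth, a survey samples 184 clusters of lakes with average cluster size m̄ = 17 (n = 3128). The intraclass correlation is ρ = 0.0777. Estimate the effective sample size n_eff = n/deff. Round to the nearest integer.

1394

deff = 1 + (17 − 1)·0.0777 = 1 + 1.2432 = 2.2432.
n_eff = 3128 / 2.2432 = 1394.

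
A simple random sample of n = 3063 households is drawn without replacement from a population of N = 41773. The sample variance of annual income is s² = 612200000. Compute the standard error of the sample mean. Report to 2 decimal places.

430.36

Under SRS without replacement, Var(ȳ) = (1 − f)·s²/n with f = n/N = 3063/41773 = 0.07332487.
Var(ȳ) = (1 − 0.07332487)·612200000/3063 = 0.92667513·199869.41 = 185214.01.
SE(ȳ) = √(185214.01) = 430.36.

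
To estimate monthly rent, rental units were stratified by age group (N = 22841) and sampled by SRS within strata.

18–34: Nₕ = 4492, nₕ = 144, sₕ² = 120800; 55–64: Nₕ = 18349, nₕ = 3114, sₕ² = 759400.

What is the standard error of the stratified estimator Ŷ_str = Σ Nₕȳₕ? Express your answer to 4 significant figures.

290800

Var(Ŷ_str) = Σₕ Nₕ²(1 − fₕ)sₕ²/nₕ.
18–34: 4492²·(1 − 144/4492)·120800/144 = 1.638452 × 10^10.
55–64: 18349²·(1 − 3114/18349)·759400/3114 = 6.8172127 × 10^10.
Sum = 8.4556647 × 10^10.
SE = √(8.4556647 × 10^10) = 290800.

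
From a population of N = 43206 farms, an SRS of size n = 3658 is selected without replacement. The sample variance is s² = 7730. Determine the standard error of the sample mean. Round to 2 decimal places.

1.39

Under SRS without replacement, Var(ȳ) = (1 − f)·s²/n with f = n/N = 3658/43206 = 0.08466417.
Var(ȳ) = (1 − 0.08466417)·7730/3658 = 0.91533583·2.1131766 = 1.9342663.
SE(ȳ) = √(1.9342663) = 1.39.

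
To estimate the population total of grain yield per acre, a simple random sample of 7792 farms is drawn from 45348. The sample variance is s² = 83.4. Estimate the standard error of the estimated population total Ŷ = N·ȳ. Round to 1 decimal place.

4269.5

Var(Ŷ) = N²·Var(ȳ) = N²·(1 − n/N)·s²/n.
f = 7792/45348 = 0.17182676; Var(ȳ) = 0.82817324·83.4/7792 = 0.0088641745.
Var(Ŷ) = 45348² · 0.0088641745 = 1.8228653 × 10^7.
SE(Ŷ) = √(1.8228653 × 10^7) = 4269.5.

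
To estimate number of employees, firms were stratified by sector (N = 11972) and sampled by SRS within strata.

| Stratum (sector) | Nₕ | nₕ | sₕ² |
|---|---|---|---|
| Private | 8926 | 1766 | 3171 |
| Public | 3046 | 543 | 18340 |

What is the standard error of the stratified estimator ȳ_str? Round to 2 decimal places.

Var(ȳ_str) = Σₕ Wₕ²(1 − fₕ)sₕ²/nₕ with Wₕ = Nₕ/N, N = 11972.
Private: Wₕ = 0.74557300; term = 0.74557300²·(1 − 0.19784898)·3171/1766 = 0.80064875.
Public: Wₕ = 0.25442700; term = 0.25442700²·(1 − 0.17826658)·18340/543 = 1.7966225.
Sum = 2.5972713.
SE = √(2.5972713) = 1.61.

1.61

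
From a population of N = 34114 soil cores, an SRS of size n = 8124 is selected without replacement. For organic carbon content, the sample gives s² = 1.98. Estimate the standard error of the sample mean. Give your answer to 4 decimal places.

Under SRS without replacement, Var(ȳ) = (1 − f)·s²/n with f = n/N = 8124/34114 = 0.23814270.
Var(ȳ) = (1 − 0.23814270)·1.98/8124 = 0.76185730·2.437223 × 10^-4 = 1.8568162 × 10^-4.
SE(ȳ) = √(1.8568162 × 10^-4) = 0.0136.

0.0136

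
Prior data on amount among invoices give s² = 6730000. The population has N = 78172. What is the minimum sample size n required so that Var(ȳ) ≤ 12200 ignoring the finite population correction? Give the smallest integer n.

Without fpc, n₀ = s²/D = 6730000/12200 = 551.6393.
Rounding up, n = 552.

552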